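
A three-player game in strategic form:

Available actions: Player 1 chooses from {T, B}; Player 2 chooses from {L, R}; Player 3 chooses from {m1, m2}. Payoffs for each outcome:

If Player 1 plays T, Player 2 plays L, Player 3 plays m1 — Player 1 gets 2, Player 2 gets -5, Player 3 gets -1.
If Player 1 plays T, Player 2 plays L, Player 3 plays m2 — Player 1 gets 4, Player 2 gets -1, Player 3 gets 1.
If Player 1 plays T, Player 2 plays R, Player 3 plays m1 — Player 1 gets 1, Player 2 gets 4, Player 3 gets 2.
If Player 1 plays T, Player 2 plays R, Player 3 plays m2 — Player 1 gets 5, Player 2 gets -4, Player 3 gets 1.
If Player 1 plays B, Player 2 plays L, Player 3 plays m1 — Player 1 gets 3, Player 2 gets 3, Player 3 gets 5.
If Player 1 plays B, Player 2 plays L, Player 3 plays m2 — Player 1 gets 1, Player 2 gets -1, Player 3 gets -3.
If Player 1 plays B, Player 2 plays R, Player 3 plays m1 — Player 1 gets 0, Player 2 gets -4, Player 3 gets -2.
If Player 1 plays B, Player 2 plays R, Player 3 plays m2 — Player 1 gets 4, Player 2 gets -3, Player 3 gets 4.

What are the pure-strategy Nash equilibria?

Player 1 against (L, m1): payoffs 2, 3 → best response B.
Player 1 against (L, m2): payoffs 4, 1 → best response T.
Player 1 against (R, m1): payoffs 1, 0 → best response T.
Player 1 against (R, m2): payoffs 5, 4 → best response T.
Player 2 against (T, m1): payoffs -5, 4 → best response R.
Player 2 against (T, m2): payoffs -1, -4 → best response L.
Player 2 against (B, m1): payoffs 3, -4 → best response L.
Player 2 against (B, m2): payoffs -1, -3 → best response L.
Player 3 against (T, L): payoffs -1, 1 → best response m2.
Player 3 against (T, R): payoffs 2, 1 → best response m1.
Player 3 against (B, L): payoffs 5, -3 → best response m1.
Player 3 against (B, R): payoffs -2, 4 → best response m2.
Mutual best responses: (T, L, m2); (T, R, m1); (B, L, m1).

(T, L, m2); (T, R, m1); (B, L, m1)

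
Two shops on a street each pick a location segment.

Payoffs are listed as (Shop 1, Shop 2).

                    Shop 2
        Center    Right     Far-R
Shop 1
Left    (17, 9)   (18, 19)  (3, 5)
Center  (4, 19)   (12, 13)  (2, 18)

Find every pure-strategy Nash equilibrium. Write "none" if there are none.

For each player, find the best response to each opponent profile; mutual best responses are the pure NE.
Shop 1 against Center: payoffs 17, 4 → best response Left.
Shop 1 against Right: payoffs 18, 12 → best response Left.
Shop 1 against Far-R: payoffs 3, 2 → best response Left.
Shop 2 against Left: payoffs 9, 19, 5 → best response Right.
Shop 2 against Center: payoffs 19, 13, 18 → best response Center.
Mutual best responses: (Left, Right).

Pure NE: (Left, Right)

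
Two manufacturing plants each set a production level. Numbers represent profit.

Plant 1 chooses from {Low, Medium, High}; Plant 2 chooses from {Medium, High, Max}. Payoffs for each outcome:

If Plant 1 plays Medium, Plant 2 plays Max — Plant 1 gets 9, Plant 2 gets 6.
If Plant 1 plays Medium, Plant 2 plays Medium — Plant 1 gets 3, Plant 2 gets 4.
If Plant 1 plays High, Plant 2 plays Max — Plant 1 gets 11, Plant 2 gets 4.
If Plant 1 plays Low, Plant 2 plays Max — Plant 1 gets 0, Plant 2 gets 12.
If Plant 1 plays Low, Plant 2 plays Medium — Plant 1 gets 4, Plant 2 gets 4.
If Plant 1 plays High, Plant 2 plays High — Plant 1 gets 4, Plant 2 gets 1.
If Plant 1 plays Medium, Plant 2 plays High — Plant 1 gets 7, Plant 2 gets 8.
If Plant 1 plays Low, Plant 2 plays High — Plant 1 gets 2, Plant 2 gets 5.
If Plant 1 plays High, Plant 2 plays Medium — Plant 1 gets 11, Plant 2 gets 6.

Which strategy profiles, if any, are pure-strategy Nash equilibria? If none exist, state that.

(Medium, High); (High, Medium)

(Low, Medium): Plant 1 can switch to High (4 → 11). Not NE.
(Low, High): Plant 1 can switch to Medium (2 → 7). Not NE.
(Low, Max): Plant 1 can switch to Medium (0 → 9). Not NE.
(Medium, Medium): Plant 1 can switch to Low (3 → 4). Not NE.
(Medium, High): Plant 1 gets 7, best alternative 4; Plant 2 gets 8, best alternative 6. No profitable deviation — NE.
(Medium, Max): Plant 1 can switch to High (9 → 11). Not NE.
(High, Medium): Plant 1 gets 11, best alternative 4; Plant 2 gets 6, best alternative 4. No profitable deviation — NE.
(High, High): Plant 1 can switch to Medium (4 → 7). Not NE.
(High, Max): Plant 2 can switch to Medium (4 → 6). Not NE.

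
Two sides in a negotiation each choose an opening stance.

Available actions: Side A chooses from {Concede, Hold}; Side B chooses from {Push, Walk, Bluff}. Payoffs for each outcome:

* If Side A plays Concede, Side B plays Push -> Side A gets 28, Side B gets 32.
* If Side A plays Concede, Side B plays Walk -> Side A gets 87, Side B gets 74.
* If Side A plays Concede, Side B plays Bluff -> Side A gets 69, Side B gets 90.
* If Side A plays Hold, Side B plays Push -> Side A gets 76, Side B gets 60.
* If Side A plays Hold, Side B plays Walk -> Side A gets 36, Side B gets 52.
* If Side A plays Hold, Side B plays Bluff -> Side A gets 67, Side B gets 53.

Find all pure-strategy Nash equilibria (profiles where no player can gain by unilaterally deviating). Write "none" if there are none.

(Concede, Bluff) and (Hold, Push)

(Concede, Push): Side A can switch to Hold (28 → 76). Not NE.
(Concede, Walk): Side B can switch to Bluff (74 → 90). Not NE.
(Concede, Bluff): Side A gets 69, best alternative 67; Side B gets 90, best alternative 74. No profitable deviation — NE.
(Hold, Push): Side A gets 76, best alternative 28; Side B gets 60, best alternative 53. No profitable deviation — NE.
(Hold, Walk): Side A can switch to Concede (36 → 87). Not NE.
(Hold, Bluff): Side A can switch to Concede (67 → 69). Not NE.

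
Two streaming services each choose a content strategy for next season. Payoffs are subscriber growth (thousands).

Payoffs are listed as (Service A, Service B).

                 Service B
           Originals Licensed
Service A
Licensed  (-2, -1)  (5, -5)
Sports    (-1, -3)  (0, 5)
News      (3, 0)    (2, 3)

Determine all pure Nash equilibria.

No pure-strategy Nash equilibrium.

Service A against Originals: payoffs -2, -1, 3 → best response News.
Service A against Licensed: payoffs 5, 0, 2 → best response Licensed.
Service B against Licensed: payoffs -1, -5 → best response Originals.
Service B against Sports: payoffs -3, 5 → best response Licensed.
Service B against News: payoffs 0, 3 → best response Licensed.
No profile is a mutual best response for all players.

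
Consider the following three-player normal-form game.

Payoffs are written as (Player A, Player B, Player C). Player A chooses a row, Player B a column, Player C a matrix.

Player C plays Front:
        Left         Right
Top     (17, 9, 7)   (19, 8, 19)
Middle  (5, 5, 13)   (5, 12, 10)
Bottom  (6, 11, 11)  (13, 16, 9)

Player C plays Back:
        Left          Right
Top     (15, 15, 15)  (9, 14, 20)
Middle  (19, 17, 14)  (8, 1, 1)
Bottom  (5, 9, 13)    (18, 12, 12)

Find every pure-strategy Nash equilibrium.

(Top, Left, Front): Player C can switch to Back (7 → 15). Not NE.
(Top, Left, Back): Player A can switch to Middle (15 → 19). Not NE.
(Top, Right, Front): Player B can switch to Left (8 → 9). Not NE.
(Top, Right, Back): Player A can switch to Bottom (9 → 18). Not NE.
(Middle, Left, Front): Player A can switch to Top (5 → 17). Not NE.
(Middle, Left, Back): Player A gets 19, best alternative 15; Player B gets 17, best alternative 1; Player C gets 14, best alternative 13. No profitable deviation — NE.
(Middle, Right, Front): Player A can switch to Top (5 → 19). Not NE.
(Middle, Right, Back): Player A can switch to Top (8 → 9). Not NE.
(Bottom, Left, Front): Player A can switch to Top (6 → 17). Not NE.
(Bottom, Left, Back): Player A can switch to Top (5 → 15). Not NE.
(Bottom, Right, Front): Player A can switch to Top (13 → 19). Not NE.
(Bottom, Right, Back): Player A gets 18, best alternative 9; Player B gets 12, best alternative 9; Player C gets 12, best alternative 9. No profitable deviation — NE.

(Middle, Left, Back); (Bottom, Right, Back)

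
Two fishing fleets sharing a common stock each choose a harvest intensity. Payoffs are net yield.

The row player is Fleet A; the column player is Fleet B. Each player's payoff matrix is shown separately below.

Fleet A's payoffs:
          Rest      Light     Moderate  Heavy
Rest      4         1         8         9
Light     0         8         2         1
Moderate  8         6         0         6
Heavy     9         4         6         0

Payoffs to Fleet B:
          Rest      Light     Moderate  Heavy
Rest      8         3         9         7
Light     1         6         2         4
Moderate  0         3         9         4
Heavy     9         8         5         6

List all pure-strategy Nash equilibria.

Fleet A against Rest: payoffs 4, 0, 8, 9 → best response Heavy.
Fleet A against Light: payoffs 1, 8, 6, 4 → best response Light.
Fleet A against Moderate: payoffs 8, 2, 0, 6 → best response Rest.
Fleet A against Heavy: payoffs 9, 1, 6, 0 → best response Rest.
Fleet B against Rest: payoffs 8, 3, 9, 7 → best response Moderate.
Fleet B against Light: payoffs 1, 6, 2, 4 → best response Light.
Fleet B against Moderate: payoffs 0, 3, 9, 4 → best response Moderate.
Fleet B against Heavy: payoffs 9, 8, 5, 6 → best response Rest.
Mutual best responses: (Rest, Moderate); (Light, Light); (Heavy, Rest).

Pure-strategy Nash equilibria: (Rest, Moderate) and (Light, Light) and (Heavy, Rest)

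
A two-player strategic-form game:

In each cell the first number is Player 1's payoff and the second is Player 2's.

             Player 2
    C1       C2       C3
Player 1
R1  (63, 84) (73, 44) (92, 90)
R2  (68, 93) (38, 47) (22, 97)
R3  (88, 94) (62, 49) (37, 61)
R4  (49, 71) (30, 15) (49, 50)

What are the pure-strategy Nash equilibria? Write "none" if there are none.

Pure-strategy Nash equilibria: (R1, C3); (R3, C1)

Check each profile: it is a Nash equilibrium iff no player can strictly gain by switching unilaterally.
(R1, C1): Player 1 can switch to R2 (63 → 68). Not NE.
(R1, C2): Player 2 can switch to C1 (44 → 84). Not NE.
(R1, C3): Player 1 gets 92, best alternative 49; Player 2 gets 90, best alternative 84. No profitable deviation — NE.
(R2, C1): Player 1 can switch to R3 (68 → 88). Not NE.
(R2, C2): Player 1 can switch to R1 (38 → 73). Not NE.
(R2, C3): Player 1 can switch to R1 (22 → 92). Not NE.
(R3, C1): Player 1 gets 88, best alternative 68; Player 2 gets 94, best alternative 61. No profitable deviation — NE.
(R3, C2): Player 1 can switch to R1 (62 → 73). Not NE.
(R3, C3): Player 1 can switch to R1 (37 → 92). Not NE.
(R4, C1): Player 1 can switch to R1 (49 → 63). Not NE.
(R4, C2): Player 1 can switch to R1 (30 → 73). Not NE.
(R4, C3): Player 1 can switch to R1 (49 → 92). Not NE.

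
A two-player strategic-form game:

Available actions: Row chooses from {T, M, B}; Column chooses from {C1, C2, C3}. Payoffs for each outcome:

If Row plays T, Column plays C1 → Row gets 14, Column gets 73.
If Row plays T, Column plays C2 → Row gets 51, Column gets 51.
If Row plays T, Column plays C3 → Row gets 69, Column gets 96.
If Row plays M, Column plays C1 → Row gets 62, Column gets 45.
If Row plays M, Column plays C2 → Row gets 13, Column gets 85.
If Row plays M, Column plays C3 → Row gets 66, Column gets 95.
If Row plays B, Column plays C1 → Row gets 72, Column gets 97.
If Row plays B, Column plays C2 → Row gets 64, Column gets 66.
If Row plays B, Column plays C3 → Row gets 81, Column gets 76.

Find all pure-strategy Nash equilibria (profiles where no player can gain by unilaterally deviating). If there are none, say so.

The unique pure-strategy Nash equilibrium is (B, C1).

(T, C1): Row can switch to M (14 → 62). Not NE.
(T, C2): Row can switch to B (51 → 64). Not NE.
(T, C3): Row can switch to B (69 → 81). Not NE.
(M, C1): Row can switch to B (62 → 72). Not NE.
(M, C2): Row can switch to T (13 → 51). Not NE.
(M, C3): Row can switch to T (66 → 69). Not NE.
(B, C1): Row gets 72, best alternative 62; Column gets 97, best alternative 76. No profitable deviation — NE.
(B, C2): Column can switch to C1 (66 → 97). Not NE.
(B, C3): Column can switch to C1 (76 → 97). Not NE.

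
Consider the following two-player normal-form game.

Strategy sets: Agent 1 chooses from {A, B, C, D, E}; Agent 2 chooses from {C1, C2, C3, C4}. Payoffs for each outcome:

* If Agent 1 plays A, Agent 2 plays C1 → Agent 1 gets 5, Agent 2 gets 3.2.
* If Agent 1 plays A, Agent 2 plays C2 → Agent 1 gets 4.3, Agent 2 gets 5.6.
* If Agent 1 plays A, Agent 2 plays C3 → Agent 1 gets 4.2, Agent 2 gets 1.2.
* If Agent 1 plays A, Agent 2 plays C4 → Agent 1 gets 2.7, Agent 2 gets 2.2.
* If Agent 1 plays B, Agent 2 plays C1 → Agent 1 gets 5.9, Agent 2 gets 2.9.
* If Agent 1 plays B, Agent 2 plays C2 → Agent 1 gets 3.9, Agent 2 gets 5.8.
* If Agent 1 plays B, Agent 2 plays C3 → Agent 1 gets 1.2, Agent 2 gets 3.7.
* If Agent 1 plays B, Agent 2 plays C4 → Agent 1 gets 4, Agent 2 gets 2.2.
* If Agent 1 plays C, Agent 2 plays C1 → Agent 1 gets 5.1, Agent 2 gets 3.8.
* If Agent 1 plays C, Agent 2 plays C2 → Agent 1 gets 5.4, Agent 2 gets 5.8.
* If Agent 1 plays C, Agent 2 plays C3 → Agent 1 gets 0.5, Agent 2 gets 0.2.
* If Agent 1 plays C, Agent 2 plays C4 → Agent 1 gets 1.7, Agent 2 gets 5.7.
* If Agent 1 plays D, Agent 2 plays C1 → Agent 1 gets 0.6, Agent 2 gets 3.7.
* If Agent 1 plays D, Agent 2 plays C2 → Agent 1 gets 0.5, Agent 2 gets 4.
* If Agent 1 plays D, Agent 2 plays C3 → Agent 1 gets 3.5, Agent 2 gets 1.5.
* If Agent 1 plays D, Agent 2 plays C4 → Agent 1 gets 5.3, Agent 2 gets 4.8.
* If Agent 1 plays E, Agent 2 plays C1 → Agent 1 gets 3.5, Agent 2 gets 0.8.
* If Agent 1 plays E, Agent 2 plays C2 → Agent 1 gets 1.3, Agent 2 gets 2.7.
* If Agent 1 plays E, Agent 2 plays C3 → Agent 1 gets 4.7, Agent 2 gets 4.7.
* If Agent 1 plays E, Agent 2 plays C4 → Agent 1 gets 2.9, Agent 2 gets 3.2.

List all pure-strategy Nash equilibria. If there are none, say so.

For each player, find the best response to each opponent profile; mutual best responses are the pure NE.
Agent 1 against C1: payoffs 5, 5.9, 5.1, 0.6, 3.5 → best response B.
Agent 1 against C2: payoffs 4.3, 3.9, 5.4, 0.5, 1.3 → best response C.
Agent 1 against C3: payoffs 4.2, 1.2, 0.5, 3.5, 4.7 → best response E.
Agent 1 against C4: payoffs 2.7, 4, 1.7, 5.3, 2.9 → best response D.
Agent 2 against A: payoffs 3.2, 5.6, 1.2, 2.2 → best response C2.
Agent 2 against B: payoffs 2.9, 5.8, 3.7, 2.2 → best response C2.
Agent 2 against C: payoffs 3.8, 5.8, 0.2, 5.7 → best response C2.
Agent 2 against D: payoffs 3.7, 4, 1.5, 4.8 → best response C4.
Agent 2 against E: payoffs 0.8, 2.7, 4.7, 3.2 → best response C3.
Mutual best responses: (C, C2); (D, C4); (E, C3).

Pure-strategy Nash equilibria: (C, C2) and (D, C4) and (E, C3)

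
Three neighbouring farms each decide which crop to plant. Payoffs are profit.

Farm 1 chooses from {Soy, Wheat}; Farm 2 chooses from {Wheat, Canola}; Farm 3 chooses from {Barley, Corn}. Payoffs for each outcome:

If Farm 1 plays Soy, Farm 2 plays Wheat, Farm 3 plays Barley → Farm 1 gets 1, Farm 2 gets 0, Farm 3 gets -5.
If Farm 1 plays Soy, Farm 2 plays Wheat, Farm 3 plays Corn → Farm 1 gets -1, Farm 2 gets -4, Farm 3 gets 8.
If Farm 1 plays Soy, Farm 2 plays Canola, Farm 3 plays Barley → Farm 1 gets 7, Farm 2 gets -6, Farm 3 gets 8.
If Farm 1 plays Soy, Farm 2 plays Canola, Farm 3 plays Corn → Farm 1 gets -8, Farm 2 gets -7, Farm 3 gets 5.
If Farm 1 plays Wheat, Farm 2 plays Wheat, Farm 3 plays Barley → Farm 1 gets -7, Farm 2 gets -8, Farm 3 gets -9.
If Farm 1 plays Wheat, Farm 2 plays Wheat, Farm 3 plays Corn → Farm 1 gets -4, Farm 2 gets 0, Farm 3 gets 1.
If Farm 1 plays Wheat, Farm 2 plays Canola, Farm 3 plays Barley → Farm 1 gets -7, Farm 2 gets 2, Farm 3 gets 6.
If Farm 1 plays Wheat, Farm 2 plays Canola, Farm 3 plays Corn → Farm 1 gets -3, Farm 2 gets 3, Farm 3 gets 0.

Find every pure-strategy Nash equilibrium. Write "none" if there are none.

(Soy, Wheat, Corn)

Farm 1 against (Wheat, Barley): payoffs 1, -7 → best response Soy.
Farm 1 against (Wheat, Corn): payoffs -1, -4 → best response Soy.
Farm 1 against (Canola, Barley): payoffs 7, -7 → best response Soy.
Farm 1 against (Canola, Corn): payoffs -8, -3 → best response Wheat.
Farm 2 against (Soy, Barley): payoffs 0, -6 → best response Wheat.
Farm 2 against (Soy, Corn): payoffs -4, -7 → best response Wheat.
Farm 2 against (Wheat, Barley): payoffs -8, 2 → best response Canola.
Farm 2 against (Wheat, Corn): payoffs 0, 3 → best response Canola.
Farm 3 against (Soy, Wheat): payoffs -5, 8 → best response Corn.
Farm 3 against (Soy, Canola): payoffs 8, 5 → best response Barley.
Farm 3 against (Wheat, Wheat): payoffs -9, 1 → best response Corn.
Farm 3 against (Wheat, Canola): payoffs 6, 0 → best response Barley.
Mutual best responses: (Soy, Wheat, Corn).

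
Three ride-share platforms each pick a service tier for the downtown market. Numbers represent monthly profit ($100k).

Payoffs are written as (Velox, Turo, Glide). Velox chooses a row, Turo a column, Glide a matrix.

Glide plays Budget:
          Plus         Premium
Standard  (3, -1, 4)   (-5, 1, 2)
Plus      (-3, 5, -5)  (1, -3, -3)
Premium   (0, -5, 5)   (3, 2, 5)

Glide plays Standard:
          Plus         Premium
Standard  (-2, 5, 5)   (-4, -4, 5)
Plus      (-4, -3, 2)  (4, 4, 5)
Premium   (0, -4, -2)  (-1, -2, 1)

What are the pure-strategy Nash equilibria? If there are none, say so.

The pure Nash equilibria are (Plus, Premium, Standard), (Premium, Premium, Budget).

Velox against (Plus, Budget): payoffs 3, -3, 0 → best response Standard.
Velox against (Plus, Standard): payoffs -2, -4, 0 → best response Premium.
Velox against (Premium, Budget): payoffs -5, 1, 3 → best response Premium.
Velox against (Premium, Standard): payoffs -4, 4, -1 → best response Plus.
Turo against (Standard, Budget): payoffs -1, 1 → best response Premium.
Turo against (Standard, Standard): payoffs 5, -4 → best response Plus.
Turo against (Plus, Budget): payoffs 5, -3 → best response Plus.
Turo against (Plus, Standard): payoffs -3, 4 → best response Premium.
Turo against (Premium, Budget): payoffs -5, 2 → best response Premium.
Turo against (Premium, Standard): payoffs -4, -2 → best response Premium.
Glide against (Standard, Plus): payoffs 4, 5 → best response Standard.
Glide against (Standard, Premium): payoffs 2, 5 → best response Standard.
Glide against (Plus, Plus): payoffs -5, 2 → best response Standard.
Glide against (Plus, Premium): payoffs -3, 5 → best response Standard.
Glide against (Premium, Plus): payoffs 5, -2 → best response Budget.
Glide against (Premium, Premium): payoffs 5, 1 → best response Budget.
Mutual best responses: (Plus, Premium, Standard); (Premium, Premium, Budget).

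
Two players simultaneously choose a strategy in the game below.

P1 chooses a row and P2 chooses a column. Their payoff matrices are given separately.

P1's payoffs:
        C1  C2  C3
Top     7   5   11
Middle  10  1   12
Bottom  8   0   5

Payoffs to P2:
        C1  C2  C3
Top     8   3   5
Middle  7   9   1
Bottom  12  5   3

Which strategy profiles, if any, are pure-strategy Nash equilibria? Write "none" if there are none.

P1 against C1: payoffs 7, 10, 8 → best response Middle.
P1 against C2: payoffs 5, 1, 0 → best response Top.
P1 against C3: payoffs 11, 12, 5 → best response Middle.
P2 against Top: payoffs 8, 3, 5 → best response C1.
P2 against Middle: payoffs 7, 9, 1 → best response C2.
P2 against Bottom: payoffs 12, 5, 3 → best response C1.
No profile is a mutual best response for all players.

none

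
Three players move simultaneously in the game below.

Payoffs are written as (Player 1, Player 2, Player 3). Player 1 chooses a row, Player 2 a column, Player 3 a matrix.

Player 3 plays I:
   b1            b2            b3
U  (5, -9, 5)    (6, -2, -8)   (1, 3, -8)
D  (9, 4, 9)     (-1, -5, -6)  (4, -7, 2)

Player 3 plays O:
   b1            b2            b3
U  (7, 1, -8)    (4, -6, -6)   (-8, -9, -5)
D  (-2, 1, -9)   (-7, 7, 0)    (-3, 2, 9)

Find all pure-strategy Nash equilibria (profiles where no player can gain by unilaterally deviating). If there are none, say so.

Player 1 against (b1, I): payoffs 5, 9 → best response D.
Player 1 against (b1, O): payoffs 7, -2 → best response U.
Player 1 against (b2, I): payoffs 6, -1 → best response U.
Player 1 against (b2, O): payoffs 4, -7 → best response U.
Player 1 against (b3, I): payoffs 1, 4 → best response D.
Player 1 against (b3, O): payoffs -8, -3 → best response D.
Player 2 against (U, I): payoffs -9, -2, 3 → best response b3.
Player 2 against (U, O): payoffs 1, -6, -9 → best response b1.
Player 2 against (D, I): payoffs 4, -5, -7 → best response b1.
Player 2 against (D, O): payoffs 1, 7, 2 → best response b2.
Player 3 against (U, b1): payoffs 5, -8 → best response I.
Player 3 against (U, b2): payoffs -8, -6 → best response O.
Player 3 against (U, b3): payoffs -8, -5 → best response O.
Player 3 against (D, b1): payoffs 9, -9 → best response I.
Player 3 against (D, b2): payoffs -6, 0 → best response O.
Player 3 against (D, b3): payoffs 2, 9 → best response O.
Mutual best responses: (D, b1, I).

The unique pure-strategy Nash equilibrium is (D, b1, I).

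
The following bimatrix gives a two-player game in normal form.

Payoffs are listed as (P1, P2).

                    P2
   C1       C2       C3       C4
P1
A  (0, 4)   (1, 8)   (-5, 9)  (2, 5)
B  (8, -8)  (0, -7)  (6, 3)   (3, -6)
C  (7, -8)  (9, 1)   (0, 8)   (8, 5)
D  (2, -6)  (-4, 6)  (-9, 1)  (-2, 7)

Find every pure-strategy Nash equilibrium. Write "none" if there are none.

Pure NE: (B, C3)

(A, C1): P1 can switch to B (0 → 8). Not NE.
(A, C2): P1 can switch to C (1 → 9). Not NE.
(A, C3): P1 can switch to B (-5 → 6). Not NE.
(A, C4): P1 can switch to B (2 → 3). Not NE.
(B, C1): P2 can switch to C2 (-8 → -7). Not NE.
(B, C2): P1 can switch to A (0 → 1). Not NE.
(B, C3): P1 gets 6, best alternative 0; P2 gets 3, best alternative -6. No profitable deviation — NE.
(B, C4): P1 can switch to C (3 → 8). Not NE.
(C, C1): P1 can switch to B (7 → 8). Not NE.
(The remaining 7 profiles each have a profitable deviation by the same check.)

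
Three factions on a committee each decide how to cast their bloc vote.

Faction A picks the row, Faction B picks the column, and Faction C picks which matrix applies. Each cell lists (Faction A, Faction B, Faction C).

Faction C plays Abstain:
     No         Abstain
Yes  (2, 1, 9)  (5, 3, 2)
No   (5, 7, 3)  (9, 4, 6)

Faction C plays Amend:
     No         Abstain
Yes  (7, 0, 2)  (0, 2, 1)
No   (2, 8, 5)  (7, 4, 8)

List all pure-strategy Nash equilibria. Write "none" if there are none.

This game has no pure Nash equilibrium.

(Yes, No, Abstain): Faction A can switch to No (2 → 5). Not NE.
(Yes, No, Amend): Faction B can switch to Abstain (0 → 2). Not NE.
(Yes, Abstain, Abstain): Faction A can switch to No (5 → 9). Not NE.
(Yes, Abstain, Amend): Faction A can switch to No (0 → 7). Not NE.
(No, No, Abstain): Faction C can switch to Amend (3 → 5). Not NE.
(No, No, Amend): Faction A can switch to Yes (2 → 7). Not NE.
(The remaining 2 profiles each have a profitable deviation by the same check.)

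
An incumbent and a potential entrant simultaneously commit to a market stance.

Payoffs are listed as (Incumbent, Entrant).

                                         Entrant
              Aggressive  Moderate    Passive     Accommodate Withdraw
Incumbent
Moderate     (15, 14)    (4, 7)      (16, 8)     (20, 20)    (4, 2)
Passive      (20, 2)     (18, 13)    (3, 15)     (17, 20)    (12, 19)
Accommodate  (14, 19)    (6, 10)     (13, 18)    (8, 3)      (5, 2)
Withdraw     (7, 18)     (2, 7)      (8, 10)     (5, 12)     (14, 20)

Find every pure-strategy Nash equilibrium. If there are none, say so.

The pure Nash equilibria are (Moderate, Accommodate) and (Withdraw, Withdraw).

(Moderate, Aggressive): Incumbent can switch to Passive (15 → 20). Not NE.
(Moderate, Moderate): Incumbent can switch to Passive (4 → 18). Not NE.
(Moderate, Passive): Entrant can switch to Aggressive (8 → 14). Not NE.
(Moderate, Accommodate): Incumbent gets 20, best alternative 17; Entrant gets 20, best alternative 14. No profitable deviation — NE.
(Moderate, Withdraw): Incumbent can switch to Passive (4 → 12). Not NE.
(Passive, Aggressive): Entrant can switch to Moderate (2 → 13). Not NE.
(Passive, Moderate): Entrant can switch to Passive (13 → 15). Not NE.
(Withdraw, Withdraw): Incumbent gets 14, best alternative 12; Entrant gets 20, best alternative 18. No profitable deviation — NE.
(The remaining 12 profiles each have a profitable deviation by the same check.)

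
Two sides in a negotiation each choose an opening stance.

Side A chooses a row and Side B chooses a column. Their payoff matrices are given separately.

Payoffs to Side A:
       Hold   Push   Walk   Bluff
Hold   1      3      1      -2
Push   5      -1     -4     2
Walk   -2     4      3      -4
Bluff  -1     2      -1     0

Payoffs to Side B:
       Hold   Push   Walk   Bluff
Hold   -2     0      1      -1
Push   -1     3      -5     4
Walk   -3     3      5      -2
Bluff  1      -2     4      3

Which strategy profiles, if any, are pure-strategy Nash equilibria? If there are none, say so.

Pure-strategy Nash equilibria: (Push, Bluff) and (Walk, Walk)

(Hold, Hold): Side A can switch to Push (1 → 5). Not NE.
(Hold, Push): Side A can switch to Walk (3 → 4). Not NE.
(Hold, Walk): Side A can switch to Walk (1 → 3). Not NE.
(Hold, Bluff): Side A can switch to Push (-2 → 2). Not NE.
(Push, Hold): Side B can switch to Push (-1 → 3). Not NE.
(Push, Push): Side A can switch to Hold (-1 → 3). Not NE.
(Push, Bluff): Side A gets 2, best alternative 0; Side B gets 4, best alternative 3. No profitable deviation — NE.
(Walk, Walk): Side A gets 3, best alternative 1; Side B gets 5, best alternative 3. No profitable deviation — NE.
(The remaining 8 profiles each have a profitable deviation by the same check.)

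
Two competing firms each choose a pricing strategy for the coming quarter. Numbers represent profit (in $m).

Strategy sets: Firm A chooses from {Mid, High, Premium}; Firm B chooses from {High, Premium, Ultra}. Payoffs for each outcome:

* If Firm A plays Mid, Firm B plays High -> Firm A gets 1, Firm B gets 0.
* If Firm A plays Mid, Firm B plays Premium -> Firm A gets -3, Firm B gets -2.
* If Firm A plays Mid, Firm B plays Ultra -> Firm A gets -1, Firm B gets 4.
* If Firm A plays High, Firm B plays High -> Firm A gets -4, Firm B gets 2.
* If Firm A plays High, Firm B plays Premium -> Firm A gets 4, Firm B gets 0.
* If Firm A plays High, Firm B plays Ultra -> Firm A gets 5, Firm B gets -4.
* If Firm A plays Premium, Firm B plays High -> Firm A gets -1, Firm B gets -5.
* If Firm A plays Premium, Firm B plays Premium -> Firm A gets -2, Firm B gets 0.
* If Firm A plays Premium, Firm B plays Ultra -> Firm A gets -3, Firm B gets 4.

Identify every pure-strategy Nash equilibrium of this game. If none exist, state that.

(Mid, High): Firm B can switch to Ultra (0 → 4). Not NE.
(Mid, Premium): Firm A can switch to High (-3 → 4). Not NE.
(Mid, Ultra): Firm A can switch to High (-1 → 5). Not NE.
(High, High): Firm A can switch to Mid (-4 → 1). Not NE.
(High, Premium): Firm B can switch to High (0 → 2). Not NE.
(High, Ultra): Firm B can switch to High (-4 → 2). Not NE.
(Premium, High): Firm A can switch to Mid (-1 → 1). Not NE.
(Premium, Premium): Firm A can switch to High (-2 → 4). Not NE.
(Premium, Ultra): Firm A can switch to Mid (-3 → -1). Not NE.

There is no pure-strategy Nash equilibrium.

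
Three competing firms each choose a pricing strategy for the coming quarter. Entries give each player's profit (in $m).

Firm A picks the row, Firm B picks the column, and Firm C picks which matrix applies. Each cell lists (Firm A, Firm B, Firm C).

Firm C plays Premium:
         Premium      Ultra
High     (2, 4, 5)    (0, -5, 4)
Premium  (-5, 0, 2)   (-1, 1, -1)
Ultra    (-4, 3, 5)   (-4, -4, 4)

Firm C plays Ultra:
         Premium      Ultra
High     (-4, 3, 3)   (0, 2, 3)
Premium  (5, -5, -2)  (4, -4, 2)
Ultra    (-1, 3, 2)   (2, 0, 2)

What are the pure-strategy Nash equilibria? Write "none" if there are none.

(High, Premium, Premium); (Premium, Ultra, Ultra)

Firm A against (Premium, Premium): payoffs 2, -5, -4 → best response High.
Firm A against (Premium, Ultra): payoffs -4, 5, -1 → best response Premium.
Firm A against (Ultra, Premium): payoffs 0, -1, -4 → best response High.
Firm A against (Ultra, Ultra): payoffs 0, 4, 2 → best response Premium.
Firm B against (High, Premium): payoffs 4, -5 → best response Premium.
Firm B against (High, Ultra): payoffs 3, 2 → best response Premium.
Firm B against (Premium, Premium): payoffs 0, 1 → best response Ultra.
Firm B against (Premium, Ultra): payoffs -5, -4 → best response Ultra.
Firm B against (Ultra, Premium): payoffs 3, -4 → best response Premium.
Firm B against (Ultra, Ultra): payoffs 3, 0 → best response Premium.
Firm C against (High, Premium): payoffs 5, 3 → best response Premium.
Firm C against (High, Ultra): payoffs 4, 3 → best response Premium.
Firm C against (Premium, Premium): payoffs 2, -2 → best response Premium.
Firm C against (Premium, Ultra): payoffs -1, 2 → best response Ultra.
Firm C against (Ultra, Premium): payoffs 5, 2 → best response Premium.
Firm C against (Ultra, Ultra): payoffs 4, 2 → best response Premium.
Mutual best responses: (High, Premium, Premium); (Premium, Ultra, Ultra).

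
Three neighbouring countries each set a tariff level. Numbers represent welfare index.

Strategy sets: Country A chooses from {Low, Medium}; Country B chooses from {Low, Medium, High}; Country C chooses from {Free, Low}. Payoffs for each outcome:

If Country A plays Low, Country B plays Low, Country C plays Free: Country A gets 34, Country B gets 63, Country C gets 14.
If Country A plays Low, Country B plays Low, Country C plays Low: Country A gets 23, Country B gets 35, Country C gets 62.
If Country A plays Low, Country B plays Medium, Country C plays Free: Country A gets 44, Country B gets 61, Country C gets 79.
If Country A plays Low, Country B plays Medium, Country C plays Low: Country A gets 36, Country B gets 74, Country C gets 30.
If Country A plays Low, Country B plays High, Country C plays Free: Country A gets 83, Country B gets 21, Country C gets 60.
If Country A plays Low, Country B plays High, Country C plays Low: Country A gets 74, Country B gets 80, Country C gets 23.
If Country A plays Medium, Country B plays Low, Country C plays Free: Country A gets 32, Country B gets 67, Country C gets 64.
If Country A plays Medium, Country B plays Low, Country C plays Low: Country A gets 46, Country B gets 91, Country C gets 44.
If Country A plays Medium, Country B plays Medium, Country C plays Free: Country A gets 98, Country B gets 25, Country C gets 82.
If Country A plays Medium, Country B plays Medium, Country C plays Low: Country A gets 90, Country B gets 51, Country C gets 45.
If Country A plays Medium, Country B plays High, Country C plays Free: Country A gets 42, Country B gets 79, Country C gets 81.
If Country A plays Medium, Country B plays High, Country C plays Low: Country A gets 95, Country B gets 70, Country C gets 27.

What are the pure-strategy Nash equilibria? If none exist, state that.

Country A against (Low, Free): payoffs 34, 32 → best response Low.
Country A against (Low, Low): payoffs 23, 46 → best response Medium.
Country A against (Medium, Free): payoffs 44, 98 → best response Medium.
Country A against (Medium, Low): payoffs 36, 90 → best response Medium.
Country A against (High, Free): payoffs 83, 42 → best response Low.
Country A against (High, Low): payoffs 74, 95 → best response Medium.
Country B against (Low, Free): payoffs 63, 61, 21 → best response Low.
Country B against (Low, Low): payoffs 35, 74, 80 → best response High.
Country B against (Medium, Free): payoffs 67, 25, 79 → best response High.
Country B against (Medium, Low): payoffs 91, 51, 70 → best response Low.
Country C against (Low, Low): payoffs 14, 62 → best response Low.
Country C against (Low, Medium): payoffs 79, 30 → best response Free.
Country C against (Low, High): payoffs 60, 23 → best response Free.
Country C against (Medium, Low): payoffs 64, 44 → best response Free.
Country C against (Medium, Medium): payoffs 82, 45 → best response Free.
Country C against (Medium, High): payoffs 81, 27 → best response Free.
No profile is a mutual best response for all players.

No pure-strategy Nash equilibrium.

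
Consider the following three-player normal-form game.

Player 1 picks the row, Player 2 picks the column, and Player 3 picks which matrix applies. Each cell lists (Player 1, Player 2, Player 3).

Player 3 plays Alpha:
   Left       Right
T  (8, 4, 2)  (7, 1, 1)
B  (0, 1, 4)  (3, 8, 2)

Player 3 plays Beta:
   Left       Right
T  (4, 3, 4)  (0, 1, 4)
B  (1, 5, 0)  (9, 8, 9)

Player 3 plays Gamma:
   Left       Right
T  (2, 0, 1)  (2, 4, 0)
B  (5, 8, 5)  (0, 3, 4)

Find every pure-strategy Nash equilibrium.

Player 1 against (Left, Alpha): payoffs 8, 0 → best response T.
Player 1 against (Left, Beta): payoffs 4, 1 → best response T.
Player 1 against (Left, Gamma): payoffs 2, 5 → best response B.
Player 1 against (Right, Alpha): payoffs 7, 3 → best response T.
Player 1 against (Right, Beta): payoffs 0, 9 → best response B.
Player 1 against (Right, Gamma): payoffs 2, 0 → best response T.
Player 2 against (T, Alpha): payoffs 4, 1 → best response Left.
Player 2 against (T, Beta): payoffs 3, 1 → best response Left.
Player 2 against (T, Gamma): payoffs 0, 4 → best response Right.
Player 2 against (B, Alpha): payoffs 1, 8 → best response Right.
Player 2 against (B, Beta): payoffs 5, 8 → best response Right.
Player 2 against (B, Gamma): payoffs 8, 3 → best response Left.
Player 3 against (T, Left): payoffs 2, 4, 1 → best response Beta.
Player 3 against (T, Right): payoffs 1, 4, 0 → best response Beta.
Player 3 against (B, Left): payoffs 4, 0, 5 → best response Gamma.
Player 3 against (B, Right): payoffs 2, 9, 4 → best response Beta.
Mutual best responses: (T, Left, Beta); (B, Left, Gamma); (B, Right, Beta).

(T, Left, Beta); (B, Left, Gamma); (B, Right, Beta)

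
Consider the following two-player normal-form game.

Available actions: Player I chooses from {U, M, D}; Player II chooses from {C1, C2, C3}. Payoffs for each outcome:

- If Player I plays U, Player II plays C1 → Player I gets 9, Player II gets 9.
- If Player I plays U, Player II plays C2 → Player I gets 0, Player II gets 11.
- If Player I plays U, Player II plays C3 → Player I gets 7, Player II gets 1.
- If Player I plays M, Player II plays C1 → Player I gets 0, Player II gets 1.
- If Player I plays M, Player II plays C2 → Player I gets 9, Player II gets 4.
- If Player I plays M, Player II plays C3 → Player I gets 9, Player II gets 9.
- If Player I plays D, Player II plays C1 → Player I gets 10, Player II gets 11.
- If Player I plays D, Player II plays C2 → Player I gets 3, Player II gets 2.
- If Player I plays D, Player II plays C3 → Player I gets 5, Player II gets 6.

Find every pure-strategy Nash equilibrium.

The pure Nash equilibria are (M, C3) and (D, C1).

Player I against C1: payoffs 9, 0, 10 → best response D.
Player I against C2: payoffs 0, 9, 3 → best response M.
Player I against C3: payoffs 7, 9, 5 → best response M.
Player II against U: payoffs 9, 11, 1 → best response C2.
Player II against M: payoffs 1, 4, 9 → best response C3.
Player II against D: payoffs 11, 2, 6 → best response C1.
Mutual best responses: (M, C3); (D, C1).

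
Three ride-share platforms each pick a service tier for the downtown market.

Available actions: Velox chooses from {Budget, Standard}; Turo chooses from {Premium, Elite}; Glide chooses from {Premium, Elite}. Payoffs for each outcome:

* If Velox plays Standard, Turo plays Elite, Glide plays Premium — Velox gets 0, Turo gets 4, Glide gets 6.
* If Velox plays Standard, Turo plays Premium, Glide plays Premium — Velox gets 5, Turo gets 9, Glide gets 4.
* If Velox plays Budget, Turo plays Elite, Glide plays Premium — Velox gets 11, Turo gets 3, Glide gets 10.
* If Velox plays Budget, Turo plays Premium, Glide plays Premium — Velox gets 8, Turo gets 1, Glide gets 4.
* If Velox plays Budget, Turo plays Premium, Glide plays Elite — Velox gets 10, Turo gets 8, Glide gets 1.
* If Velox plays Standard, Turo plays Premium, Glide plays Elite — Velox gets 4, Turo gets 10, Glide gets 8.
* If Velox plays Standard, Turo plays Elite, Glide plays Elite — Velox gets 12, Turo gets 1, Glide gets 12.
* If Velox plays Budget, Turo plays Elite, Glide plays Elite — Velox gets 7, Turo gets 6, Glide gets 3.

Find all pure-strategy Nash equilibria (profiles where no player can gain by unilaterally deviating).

The unique pure-strategy Nash equilibrium is (Budget, Elite, Premium).

Velox against (Premium, Premium): payoffs 8, 5 → best response Budget.
Velox against (Premium, Elite): payoffs 10, 4 → best response Budget.
Velox against (Elite, Premium): payoffs 11, 0 → best response Budget.
Velox against (Elite, Elite): payoffs 7, 12 → best response Standard.
Turo against (Budget, Premium): payoffs 1, 3 → best response Elite.
Turo against (Budget, Elite): payoffs 8, 6 → best response Premium.
Turo against (Standard, Premium): payoffs 9, 4 → best response Premium.
Turo against (Standard, Elite): payoffs 10, 1 → best response Premium.
Glide against (Budget, Premium): payoffs 4, 1 → best response Premium.
Glide against (Budget, Elite): payoffs 10, 3 → best response Premium.
Glide against (Standard, Premium): payoffs 4, 8 → best response Elite.
Glide against (Standard, Elite): payoffs 6, 12 → best response Elite.
Mutual best responses: (Budget, Elite, Premium).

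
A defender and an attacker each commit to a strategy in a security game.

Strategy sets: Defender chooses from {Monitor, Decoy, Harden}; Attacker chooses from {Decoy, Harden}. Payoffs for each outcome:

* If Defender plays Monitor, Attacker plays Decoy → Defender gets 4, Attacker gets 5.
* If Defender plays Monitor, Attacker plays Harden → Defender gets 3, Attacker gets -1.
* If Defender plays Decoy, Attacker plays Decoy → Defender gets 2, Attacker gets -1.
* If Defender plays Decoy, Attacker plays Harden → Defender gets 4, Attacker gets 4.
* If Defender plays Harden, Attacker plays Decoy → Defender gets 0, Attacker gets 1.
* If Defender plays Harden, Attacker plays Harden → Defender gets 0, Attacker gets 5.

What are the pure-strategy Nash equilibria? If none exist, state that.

(Monitor, Decoy); (Decoy, Harden)

Defender against Decoy: payoffs 4, 2, 0 → best response Monitor.
Defender against Harden: payoffs 3, 4, 0 → best response Decoy.
Attacker against Monitor: payoffs 5, -1 → best response Decoy.
Attacker against Decoy: payoffs -1, 4 → best response Harden.
Attacker against Harden: payoffs 1, 5 → best response Harden.
Mutual best responses: (Monitor, Decoy); (Decoy, Harden).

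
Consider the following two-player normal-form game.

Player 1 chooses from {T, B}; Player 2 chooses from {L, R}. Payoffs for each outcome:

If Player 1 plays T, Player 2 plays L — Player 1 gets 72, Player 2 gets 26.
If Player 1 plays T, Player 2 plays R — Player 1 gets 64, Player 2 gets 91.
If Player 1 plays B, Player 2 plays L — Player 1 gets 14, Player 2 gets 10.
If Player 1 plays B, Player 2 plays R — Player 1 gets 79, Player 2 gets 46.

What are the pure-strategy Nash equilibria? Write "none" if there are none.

Mark each player's best response to every combination of opponents' strategies; a profile where every player is best-responding is a pure Nash equilibrium.
Player 1 against L: payoffs 72, 14 → best response T.
Player 1 against R: payoffs 64, 79 → best response B.
Player 2 against T: payoffs 26, 91 → best response R.
Player 2 against B: payoffs 10, 46 → best response R.
Mutual best responses: (B, R).

The unique pure-strategy Nash equilibrium is (B, R).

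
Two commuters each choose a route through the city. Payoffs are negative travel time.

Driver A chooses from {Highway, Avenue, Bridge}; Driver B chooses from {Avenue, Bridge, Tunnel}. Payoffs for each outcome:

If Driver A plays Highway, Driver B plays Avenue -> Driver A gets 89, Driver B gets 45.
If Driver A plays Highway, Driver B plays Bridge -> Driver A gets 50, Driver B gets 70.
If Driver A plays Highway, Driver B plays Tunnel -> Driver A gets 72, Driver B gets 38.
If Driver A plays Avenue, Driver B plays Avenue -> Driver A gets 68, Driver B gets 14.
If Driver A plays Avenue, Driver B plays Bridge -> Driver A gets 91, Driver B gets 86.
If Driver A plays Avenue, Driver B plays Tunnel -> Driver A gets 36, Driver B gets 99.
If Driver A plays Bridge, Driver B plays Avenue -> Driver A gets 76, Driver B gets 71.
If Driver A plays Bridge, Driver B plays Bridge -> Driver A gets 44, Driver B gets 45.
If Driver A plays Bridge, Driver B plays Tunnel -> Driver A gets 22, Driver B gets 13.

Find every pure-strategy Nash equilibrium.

none

(Highway, Avenue): Driver B can switch to Bridge (45 → 70). Not NE.
(Highway, Bridge): Driver A can switch to Avenue (50 → 91). Not NE.
(Highway, Tunnel): Driver B can switch to Avenue (38 → 45). Not NE.
(Avenue, Avenue): Driver A can switch to Highway (68 → 89). Not NE.
(Avenue, Bridge): Driver B can switch to Tunnel (86 → 99). Not NE.
(Avenue, Tunnel): Driver A can switch to Highway (36 → 72). Not NE.
(Bridge, Avenue): Driver A can switch to Highway (76 → 89). Not NE.
(Bridge, Bridge): Driver A can switch to Highway (44 → 50). Not NE.
(Bridge, Tunnel): Driver A can switch to Highway (22 → 72). Not NE.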